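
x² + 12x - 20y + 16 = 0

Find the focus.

(-6, 4)

Only x is squared. Complete the square in x: (x + 6)² = 20(y + 1).
Vertex (-6, -1); 4p = 20 so p = 5. Opens up.
Focus is p units from the vertex along the axis: (h, k + p).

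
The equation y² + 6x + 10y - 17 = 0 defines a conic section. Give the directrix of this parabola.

Only y is squared. Complete the square in y: (y + 5)² = -6(x - 7).
Vertex (7, -5); 4p = -6 so p = -3/2. Opens left.
Directrix is the vertical line x = h − p = 7 − (-3/2) = 17/2.

x = 17/2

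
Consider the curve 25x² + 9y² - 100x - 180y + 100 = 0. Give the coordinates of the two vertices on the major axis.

(2, 0) and (2, 20)

Group the x- and y-terms: 25(x² - 4x) + 9(y² - 20y) = -100
Complete the square: 25(x - 2)² + 9(y - 10)² = -100 + 100 + 900 = 900
Divide by 900: (x - 2)²/36 + (y - 10)²/100 = 1
Ellipse, center (2, 10), major axis vertical; a² = 100, b² = 36.
a = 10. Vertices at (h, k ± a).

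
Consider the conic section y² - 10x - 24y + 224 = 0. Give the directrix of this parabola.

Only y is squared. Complete the square in y: (y - 12)² = 10(x - 8).
Vertex (8, 12); 4p = 10 so p = 5/2. Opens right.
Directrix is the vertical line x = h − p = 8 − (5/2) = 11/2.

x = 11/2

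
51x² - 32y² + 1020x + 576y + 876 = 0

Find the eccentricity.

e = √166/8

Group the x- and y-terms: 51(x² + 20x) -32(y² - 18y) = -876
Complete the square in x and y: 51(x + 10)² -32(y - 9)² = -876 + 5100 - 2592 = 1632
Dividing both sides by 1632: (x + 10)²/32 - (y - 9)²/51 = 1
Hyperbola, center (-10, 9), transverse axis horizontal; a² = 32, b² = 51.
c² = a² + b² = 83, so c = √83.
e = c/a = √83/4√2 = √166/8.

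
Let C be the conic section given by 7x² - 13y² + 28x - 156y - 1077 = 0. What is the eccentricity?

e = 2√65/13

Rearranging, 7(x² + 4x) -13(y² + 12y) = 1077.
Complete the square: 7(x + 2)² -13(y + 6)² = 1077 + 28 - 468 = 637
Divide through by 637 to get (x + 2)²/91 - (y + 6)²/49 = 1.
Hyperbola, center (-2, -6), transverse axis horizontal; a² = 91, b² = 49.
c² = a² + b² = 140, so c = 2√35.
e = c/a = 2√35/√91 = 2√65/13.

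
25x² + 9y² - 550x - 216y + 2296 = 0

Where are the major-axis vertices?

Collect terms: 25(x² - 22x) + 9(y² - 24y) = -2296
Complete the square: 25(x - 11)² + 9(y - 12)² = -2296 + 3025 + 1296 = 2025
Divide by 2025: (x - 11)²/81 + (y - 12)²/225 = 1
Ellipse, center (11, 12), major axis vertical; a² = 225, b² = 81.
a = 15. Vertices at (h, k ± a).

(11, -3) and (11, 27)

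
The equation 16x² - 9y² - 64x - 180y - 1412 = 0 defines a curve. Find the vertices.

(-4, -10) and (8, -10)

Collect terms: 16(x² - 4x) -9(y² + 20y) = 1412
Completing the square gives 16(x - 2)² -9(y + 10)² = 1412 + 64 - 900 = 576.
Dividing both sides by 576: (x - 2)²/36 - (y + 10)²/64 = 1
Hyperbola, center (2, -10), transverse axis horizontal; a² = 36, b² = 64.
a = 6. Vertices at (h ± a, k).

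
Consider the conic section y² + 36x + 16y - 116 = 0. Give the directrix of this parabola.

Only y is squared. Complete the square in y: (y + 8)² = -36(x - 5).
Vertex (5, -8); 4p = -36 so p = -9. Opens left.
Directrix is the vertical line x = h − p = 5 − (-9) = 14.

x = 14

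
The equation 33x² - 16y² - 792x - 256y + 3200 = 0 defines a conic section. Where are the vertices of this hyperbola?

Rearranging, 33(x² - 24x) -16(y² + 16y) = -3200.
Complete the square: 33(x - 12)² -16(y + 8)² = -3200 + 4752 - 1024 = 528
Divide by 528: (x - 12)²/16 - (y + 8)²/33 = 1
Hyperbola, center (12, -8), transverse axis horizontal; a² = 16, b² = 33.
a = 4. Vertices at (h ± a, k).

(8, -8) and (16, -8)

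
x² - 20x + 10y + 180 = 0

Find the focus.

Only x is squared. Complete the square in x: (x - 10)² = -10(y + 8).
Vertex (10, -8); 4p = -10 so p = -5/2. Opens down.
Focus is p units from the vertex along the axis: (h, k + p).

(10, -21/2)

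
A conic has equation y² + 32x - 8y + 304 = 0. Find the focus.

(-17, 4)

Only y is squared. Complete the square in y: (y - 4)² = -32(x + 9).
Vertex (-9, 4); 4p = -32 so p = -8. Opens left.
Focus is p units from the vertex along the axis: (h + p, k).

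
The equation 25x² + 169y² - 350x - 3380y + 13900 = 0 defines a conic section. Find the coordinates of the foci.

Group the x- and y-terms: 25(x² - 14x) + 169(y² - 20y) = -13900
25(x - 7)² + 169(y - 10)² = -13900 + 1225 + 16900 = 4225
Divide by 4225: (x - 7)²/169 + (y - 10)²/25 = 1
Ellipse, center (7, 10), major axis horizontal; a² = 169, b² = 25.
c² = a² - b² = 169 - 25 = 144, so c = 12.
Foci lie on the horizontal axis through the center: (h ± c, k).

(-5, 10) and (19, 10)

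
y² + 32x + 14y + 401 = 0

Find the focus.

(-19, -7)

Only y is squared. Complete the square in y: (y + 7)² = -32(x + 11).
Vertex (-11, -7); 4p = -32 so p = -8. Opens left.
Focus is p units from the vertex along the axis: (h + p, k).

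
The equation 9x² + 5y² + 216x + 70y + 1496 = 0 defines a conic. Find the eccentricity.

e = 2/3

Group: 9(x² + 24x) + 5(y² + 14y) = -1496
Completing the square gives 9(x + 12)² + 5(y + 7)² = -1496 + 1296 + 245 = 45.
Divide through by 45 to get (x + 12)²/5 + (y + 7)²/9 = 1.
Ellipse, center (-12, -7), major axis vertical; a² = 9, b² = 5.
c² = a² - b² = 4, so c = 2.
e = c/a = 2/3.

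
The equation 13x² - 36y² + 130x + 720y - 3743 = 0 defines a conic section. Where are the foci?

Collect terms: 13(x² + 10x) -36(y² - 20y) = 3743
Complete the square in x and y: 13(x + 5)² -36(y - 10)² = 3743 + 325 - 3600 = 468
Divide by 468: (x + 5)²/36 - (y - 10)²/13 = 1
Hyperbola, center (-5, 10), transverse axis horizontal; a² = 36, b² = 13.
c² = a² + b² = 36 + 13 = 49, so c = 7.
Foci lie on the horizontal axis through the center: (h ± c, k).

(-12, 10) and (2, 10)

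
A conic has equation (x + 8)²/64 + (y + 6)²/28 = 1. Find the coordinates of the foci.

Center (-8, -6). The larger denominator 64 sits under the x-term, so the major axis is horizontal; a² = 64, b² = 28.
c² = a² - b² = 64 - 28 = 36, so c = 6.
Foci lie on the horizontal axis through the center: (h ± c, k).

(-14, -6) and (-2, -6)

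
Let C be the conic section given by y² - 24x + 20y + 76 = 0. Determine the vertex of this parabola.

Only y is squared. Complete the square in y: (y + 10)² = 24(x + 1).
Vertex (-1, -10); 4p = 24 so p = 6. Opens right.

(-1, -10)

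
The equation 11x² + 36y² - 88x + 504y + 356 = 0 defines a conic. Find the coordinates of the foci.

Rearranging, 11(x² - 8x) + 36(y² + 14y) = -356.
Completing the square gives 11(x - 4)² + 36(y + 7)² = -356 + 176 + 1764 = 1584.
Dividing both sides by 1584: (x - 4)²/144 + (y + 7)²/44 = 1
Ellipse, center (4, -7), major axis horizontal; a² = 144, b² = 44.
c² = a² - b² = 144 - 44 = 100, so c = 10.
Foci lie on the horizontal axis through the center: (h ± c, k).

(-6, -7) and (14, -7)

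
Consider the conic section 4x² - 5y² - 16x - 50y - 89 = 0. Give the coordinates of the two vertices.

(2, -7) and (2, -3)

Group: 4(x² - 4x) -5(y² + 10y) = 89
Complete the square in x and y: 4(x - 2)² -5(y + 5)² = 89 + 16 - 125 = -20
Divide through by -20 to get (y + 5)²/4 - (x - 2)²/5 = 1.
Hyperbola, center (2, -5), transverse axis vertical; a² = 4, b² = 5.
a = 2. Vertices at (h, k ± a).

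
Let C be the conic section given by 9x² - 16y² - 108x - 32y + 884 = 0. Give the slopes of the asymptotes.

Group the x- and y-terms: 9(x² - 12x) -16(y² + 2y) = -884
9(x - 6)² -16(y + 1)² = -884 + 324 - 16 = -576
Divide through by -576 to get (y + 1)²/36 - (x - 6)²/64 = 1.
Hyperbola, center (6, -1), transverse axis vertical; a² = 36, b² = 64.
For a vertical hyperbola the asymptotes have slope ±a/b.
Here that is ±6/8 = ±3/4.

3/4 and -3/4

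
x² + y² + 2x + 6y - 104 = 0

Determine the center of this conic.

(-1, -3)

Collect terms: (x² + 2x) + (y² + 6y) = 104
Complete the square in x and y: (x + 1)² + (y + 3)² = 104 + 1 + 9 = 114
So (x + 1)² + (y + 3)² = 114.
Circle centered at (-1, -3) with r² = 114.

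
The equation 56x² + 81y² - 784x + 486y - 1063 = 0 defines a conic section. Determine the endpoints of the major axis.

(-2, -3) and (16, -3)

Collect terms: 56(x² - 14x) + 81(y² + 6y) = 1063
Complete the square in x and y: 56(x - 7)² + 81(y + 3)² = 1063 + 2744 + 729 = 4536
Divide by 4536: (x - 7)²/81 + (y + 3)²/56 = 1
Ellipse, center (7, -3), major axis horizontal; a² = 81, b² = 56.
a = 9. Vertices at (h ± a, k).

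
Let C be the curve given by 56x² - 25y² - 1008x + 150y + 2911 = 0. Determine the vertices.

Group: 56(x² - 18x) -25(y² - 6y) = -2911
Complete the square: 56(x - 9)² -25(y - 3)² = -2911 + 4536 - 225 = 1400
Dividing both sides by 1400: (x - 9)²/25 - (y - 3)²/56 = 1
Hyperbola, center (9, 3), transverse axis horizontal; a² = 25, b² = 56.
a = 5. Vertices at (h ± a, k).

(4, 3) and (14, 3)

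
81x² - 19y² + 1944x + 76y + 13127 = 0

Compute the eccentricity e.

Group the x- and y-terms: 81(x² + 24x) -19(y² - 4y) = -13127
Complete the square in x and y: 81(x + 12)² -19(y - 2)² = -13127 + 11664 - 76 = -1539
Divide by -1539: (y - 2)²/81 - (x + 12)²/19 = 1
Hyperbola, center (-12, 2), transverse axis vertical; a² = 81, b² = 19.
c² = a² + b² = 100, so c = 10.
e = c/a = 10/9.

e = 10/9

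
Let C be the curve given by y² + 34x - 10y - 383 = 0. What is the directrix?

x = 41/2

Only y is squared. Complete the square in y: (y - 5)² = -34(x - 12).
Vertex (12, 5); 4p = -34 so p = -17/2. Opens left.
Directrix is the vertical line x = h − p = 12 − (-17/2) = 41/2.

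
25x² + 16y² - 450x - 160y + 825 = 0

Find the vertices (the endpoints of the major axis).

Group the x- and y-terms: 25(x² - 18x) + 16(y² - 10y) = -825
Complete the square: 25(x - 9)² + 16(y - 5)² = -825 + 2025 + 400 = 1600
Divide through by 1600 to get (x - 9)²/64 + (y - 5)²/100 = 1.
Ellipse, center (9, 5), major axis vertical; a² = 100, b² = 64.
a = 10. Vertices at (h, k ± a).

(9, -5) and (9, 15)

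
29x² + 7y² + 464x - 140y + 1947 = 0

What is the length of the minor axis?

Group: 29(x² + 16x) + 7(y² - 20y) = -1947
Completing the square gives 29(x + 8)² + 7(y - 10)² = -1947 + 1856 + 700 = 609.
Divide through by 609 to get (x + 8)²/21 + (y - 10)²/87 = 1.
Ellipse, center (-8, 10), major axis vertical; a² = 87, b² = 21.
b² = 21 so b = √21; the minor axis has length 2b = 2√21.

2√21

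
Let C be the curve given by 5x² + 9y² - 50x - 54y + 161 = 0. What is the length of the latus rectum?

10/3

5(x² - 10x) + 9(y² - 6y) = -161
Complete the square: 5(x - 5)² + 9(y - 3)² = -161 + 125 + 81 = 45
Divide through by 45 to get (x - 5)²/9 + (y - 3)²/5 = 1.
Ellipse, center (5, 3), major axis horizontal; a² = 9, b² = 5.
Latus rectum length = 2b²/a = 2·5/3 = 10/3.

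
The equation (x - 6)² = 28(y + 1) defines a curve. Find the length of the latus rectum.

Vertex (6, -1); 4p = 28 so p = 7. Opens up.
Latus rectum length = |4p| = 28.

28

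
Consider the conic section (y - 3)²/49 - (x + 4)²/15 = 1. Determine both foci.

Center (-4, 3). The positive term is the y-term, so the transverse axis is vertical; a² = 49, b² = 15.
c² = a² + b² = 49 + 15 = 64, so c = 8.
Foci lie on the vertical axis through the center: (h, k ± c).

(-4, -5) and (-4, 11)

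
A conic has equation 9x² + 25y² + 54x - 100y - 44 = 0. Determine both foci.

9(x² + 6x) + 25(y² - 4y) = 44
9(x + 3)² + 25(y - 2)² = 44 + 81 + 100 = 225
Divide by 225: (x + 3)²/25 + (y - 2)²/9 = 1
Ellipse, center (-3, 2), major axis horizontal; a² = 25, b² = 9.
c² = a² - b² = 25 - 9 = 16, so c = 4.
Foci lie on the horizontal axis through the center: (h ± c, k).

(-7, 2) and (1, 2)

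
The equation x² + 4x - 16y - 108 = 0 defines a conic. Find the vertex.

Only x is squared. Complete the square in x: (x + 2)² = 16(y + 7).
Vertex (-2, -7); 4p = 16 so p = 4. Opens up.

(-2, -7)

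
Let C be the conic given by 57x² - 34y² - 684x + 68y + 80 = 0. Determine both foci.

(6 - √91, 1) and (6 + √91, 1)

Rearranging, 57(x² - 12x) -34(y² - 2y) = -80.
Complete the square in x and y: 57(x - 6)² -34(y - 1)² = -80 + 2052 - 34 = 1938
Divide by 1938: (x - 6)²/34 - (y - 1)²/57 = 1
Hyperbola, center (6, 1), transverse axis horizontal; a² = 34, b² = 57.
c² = a² + b² = 34 + 57 = 91, so c = √91.
Foci lie on the horizontal axis through the center: (h ± c, k).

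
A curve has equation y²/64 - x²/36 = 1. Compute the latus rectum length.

9

Center (0, 0). The positive term is the y-term, so the transverse axis is vertical; a² = 64, b² = 36.
Latus rectum length = 2b²/a = 2·36/8 = 9.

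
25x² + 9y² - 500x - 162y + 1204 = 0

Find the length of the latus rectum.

54/5

Group: 25(x² - 20x) + 9(y² - 18y) = -1204
25(x - 10)² + 9(y - 9)² = -1204 + 2500 + 729 = 2025
Divide by 2025: (x - 10)²/81 + (y - 9)²/225 = 1
Ellipse, center (10, 9), major axis vertical; a² = 225, b² = 81.
Latus rectum length = 2b²/a = 2·81/15 = 54/5.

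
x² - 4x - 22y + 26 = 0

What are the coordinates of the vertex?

(2, 1)

Only x is squared. Complete the square in x: (x - 2)² = 22(y - 1).
Vertex (2, 1); 4p = 22 so p = 11/2. Opens up.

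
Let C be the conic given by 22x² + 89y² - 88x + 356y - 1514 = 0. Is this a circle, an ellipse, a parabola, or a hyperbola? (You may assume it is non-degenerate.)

No xy term. Coefficients of x² and y² are A = 22, C = 89.
A and C have the same sign but A ≠ C ⇒ ellipse.

ellipse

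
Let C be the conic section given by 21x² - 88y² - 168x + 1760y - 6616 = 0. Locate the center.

Rearranging, 21(x² - 8x) -88(y² - 20y) = 6616.
Completing the square gives 21(x - 4)² -88(y - 10)² = 6616 + 336 - 8800 = -1848.
Divide through by -1848 to get (y - 10)²/21 - (x - 4)²/88 = 1.
Hyperbola with center (4, 10).

(4, 10)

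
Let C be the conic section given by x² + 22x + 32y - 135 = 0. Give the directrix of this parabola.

Only x is squared. Complete the square in x: (x + 11)² = -32(y - 8).
Vertex (-11, 8); 4p = -32 so p = -8. Opens down.
Directrix is the horizontal line y = k − p = 8 − (-8) = 16.

y = 16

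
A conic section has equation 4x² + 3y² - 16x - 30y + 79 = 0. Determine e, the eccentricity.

e = 1/2

Rearranging, 4(x² - 4x) + 3(y² - 10y) = -79.
Completing the square gives 4(x - 2)² + 3(y - 5)² = -79 + 16 + 75 = 12.
Dividing both sides by 12: (x - 2)²/3 + (y - 5)²/4 = 1
Ellipse, center (2, 5), major axis vertical; a² = 4, b² = 3.
c² = a² - b² = 1, so c = 1.
e = c/a = 1/2.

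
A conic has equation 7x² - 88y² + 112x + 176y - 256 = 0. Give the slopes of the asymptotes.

√154/44 and -√154/44

Group the x- and y-terms: 7(x² + 16x) -88(y² - 2y) = 256
7(x + 8)² -88(y - 1)² = 256 + 448 - 88 = 616
Divide by 616: (x + 8)²/88 - (y - 1)²/7 = 1
Hyperbola, center (-8, 1), transverse axis horizontal; a² = 88, b² = 7.
For a horizontal hyperbola the asymptotes have slope ±b/a.
Here that is ±√7/2√22 = ±√154/44.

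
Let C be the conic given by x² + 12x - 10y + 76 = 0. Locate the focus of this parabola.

(-6, 13/2)

Only x is squared. Complete the square in x: (x + 6)² = 10(y - 4).
Vertex (-6, 4); 4p = 10 so p = 5/2. Opens up.
Focus is p units from the vertex along the axis: (h, k + p).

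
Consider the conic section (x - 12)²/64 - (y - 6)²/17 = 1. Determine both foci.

Center (12, 6). The positive term is the x-term, so the transverse axis is horizontal; a² = 64, b² = 17.
c² = a² + b² = 64 + 17 = 81, so c = 9.
Foci lie on the horizontal axis through the center: (h ± c, k).

(3, 6) and (21, 6)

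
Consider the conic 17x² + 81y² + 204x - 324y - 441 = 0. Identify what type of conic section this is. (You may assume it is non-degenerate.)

ellipse

No xy term. Coefficients of x² and y² are A = 17, C = 81.
A and C have the same sign but A ≠ C ⇒ ellipse.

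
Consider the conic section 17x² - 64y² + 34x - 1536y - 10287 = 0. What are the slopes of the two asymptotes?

√17/8 and -√17/8

Collect terms: 17(x² + 2x) -64(y² + 24y) = 10287
Complete the square: 17(x + 1)² -64(y + 12)² = 10287 + 17 - 9216 = 1088
Divide by 1088: (x + 1)²/64 - (y + 12)²/17 = 1
Hyperbola, center (-1, -12), transverse axis horizontal; a² = 64, b² = 17.
For a horizontal hyperbola the asymptotes have slope ±b/a.
Here that is ±√17/8.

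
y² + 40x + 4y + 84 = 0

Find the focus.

(-12, -2)

Only y is squared. Complete the square in y: (y + 2)² = -40(x + 2).
Vertex (-2, -2); 4p = -40 so p = -10. Opens left.
Focus is p units from the vertex along the axis: (h + p, k).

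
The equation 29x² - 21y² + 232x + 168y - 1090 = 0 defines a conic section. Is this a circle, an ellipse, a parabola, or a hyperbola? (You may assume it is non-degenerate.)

No xy term. Coefficients of x² and y² are A = 29, C = -21.
A and C have opposite signs ⇒ hyperbola.

hyperbola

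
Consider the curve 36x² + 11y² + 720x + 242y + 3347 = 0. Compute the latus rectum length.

Group: 36(x² + 20x) + 11(y² + 22y) = -3347
Complete the square: 36(x + 10)² + 11(y + 11)² = -3347 + 3600 + 1331 = 1584
Divide through by 1584 to get (x + 10)²/44 + (y + 11)²/144 = 1.
Ellipse, center (-10, -11), major axis vertical; a² = 144, b² = 44.
Latus rectum length = 2b²/a = 2·44/12 = 22/3.

22/3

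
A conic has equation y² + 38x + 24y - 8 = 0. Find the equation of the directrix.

Only y is squared. Complete the square in y: (y + 12)² = -38(x - 4).
Vertex (4, -12); 4p = -38 so p = -19/2. Opens left.
Directrix is the vertical line x = h − p = 4 − (-19/2) = 27/2.

x = 27/2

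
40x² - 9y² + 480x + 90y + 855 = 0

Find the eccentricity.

40(x² + 12x) -9(y² - 10y) = -855
Complete the square in x and y: 40(x + 6)² -9(y - 5)² = -855 + 1440 - 225 = 360
Divide by 360: (x + 6)²/9 - (y - 5)²/40 = 1
Hyperbola, center (-6, 5), transverse axis horizontal; a² = 9, b² = 40.
c² = a² + b² = 49, so c = 7.
e = c/a = 7/3.

e = 7/3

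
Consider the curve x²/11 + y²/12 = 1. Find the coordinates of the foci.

Center (0, 0). The larger denominator 12 sits under the y-term, so the major axis is vertical; a² = 12, b² = 11.
c² = a² - b² = 12 - 11 = 1, so c = 1.
Foci lie on the vertical axis through the center: (h, k ± c).

(0, -1) and (0, 1)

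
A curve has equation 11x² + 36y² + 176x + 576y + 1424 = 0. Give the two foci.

(-18, -8) and (2, -8)

Collect terms: 11(x² + 16x) + 36(y² + 16y) = -1424
Complete the square in x and y: 11(x + 8)² + 36(y + 8)² = -1424 + 704 + 2304 = 1584
Dividing both sides by 1584: (x + 8)²/144 + (y + 8)²/44 = 1
Ellipse, center (-8, -8), major axis horizontal; a² = 144, b² = 44.
c² = a² - b² = 144 - 44 = 100, so c = 10.
Foci lie on the horizontal axis through the center: (h ± c, k).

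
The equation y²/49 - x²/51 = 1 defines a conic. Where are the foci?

(0, -10) and (0, 10)

Center (0, 0). The positive term is the y-term, so the transverse axis is vertical; a² = 49, b² = 51.
c² = a² + b² = 49 + 51 = 100, so c = 10.
Foci lie on the vertical axis through the center: (h, k ± c).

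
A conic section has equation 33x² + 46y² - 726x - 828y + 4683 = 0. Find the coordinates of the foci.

Group: 33(x² - 22x) + 46(y² - 18y) = -4683
Completing the square gives 33(x - 11)² + 46(y - 9)² = -4683 + 3993 + 3726 = 3036.
Divide by 3036: (x - 11)²/92 + (y - 9)²/66 = 1
Ellipse, center (11, 9), major axis horizontal; a² = 92, b² = 66.
c² = a² - b² = 92 - 66 = 26, so c = √26.
Foci lie on the horizontal axis through the center: (h ± c, k).

(11 - √26, 9) and (11 + √26, 9)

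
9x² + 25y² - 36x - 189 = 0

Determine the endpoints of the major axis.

Collect terms: 9(x² - 4x) + 25y² = 189
Complete the square: 9(x - 2)² + 25y² = 189 + 36 + 0 = 225
Dividing both sides by 225: (x - 2)²/25 + y²/9 = 1
Ellipse, center (2, 0), major axis horizontal; a² = 25, b² = 9.
a = 5. Vertices at (h ± a, k).

(-3, 0) and (7, 0)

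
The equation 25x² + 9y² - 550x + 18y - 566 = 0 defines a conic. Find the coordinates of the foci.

Group the x- and y-terms: 25(x² - 22x) + 9(y² + 2y) = 566
Complete the square in x and y: 25(x - 11)² + 9(y + 1)² = 566 + 3025 + 9 = 3600
Divide by 3600: (x - 11)²/144 + (y + 1)²/400 = 1
Ellipse, center (11, -1), major axis vertical; a² = 400, b² = 144.
c² = a² - b² = 400 - 144 = 256, so c = 16.
Foci lie on the vertical axis through the center: (h, k ± c).

(11, -17) and (11, 15)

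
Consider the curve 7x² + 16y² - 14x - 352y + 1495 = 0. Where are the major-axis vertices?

Group the x- and y-terms: 7(x² - 2x) + 16(y² - 22y) = -1495
Completing the square gives 7(x - 1)² + 16(y - 11)² = -1495 + 7 + 1936 = 448.
Divide through by 448 to get (x - 1)²/64 + (y - 11)²/28 = 1.
Ellipse, center (1, 11), major axis horizontal; a² = 64, b² = 28.
a = 8. Vertices at (h ± a, k).

(-7, 11) and (9, 11)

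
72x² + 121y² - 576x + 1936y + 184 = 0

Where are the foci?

Group the x- and y-terms: 72(x² - 8x) + 121(y² + 16y) = -184
Completing the square gives 72(x - 4)² + 121(y + 8)² = -184 + 1152 + 7744 = 8712.
Divide through by 8712 to get (x - 4)²/121 + (y + 8)²/72 = 1.
Ellipse, center (4, -8), major axis horizontal; a² = 121, b² = 72.
c² = a² - b² = 121 - 72 = 49, so c = 7.
Foci lie on the horizontal axis through the center: (h ± c, k).

(-3, -8) and (11, -8)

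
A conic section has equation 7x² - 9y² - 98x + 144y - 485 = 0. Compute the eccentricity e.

Group the x- and y-terms: 7(x² - 14x) -9(y² - 16y) = 485
7(x - 7)² -9(y - 8)² = 485 + 343 - 576 = 252
Divide by 252: (x - 7)²/36 - (y - 8)²/28 = 1
Hyperbola, center (7, 8), transverse axis horizontal; a² = 36, b² = 28.
c² = a² + b² = 64, so c = 8.
e = c/a = 8/6 = 4/3.

e = 4/3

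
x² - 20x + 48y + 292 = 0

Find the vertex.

Only x is squared. Complete the square in x: (x - 10)² = -48(y + 4).
Vertex (10, -4); 4p = -48 so p = -12. Opens down.

(10, -4)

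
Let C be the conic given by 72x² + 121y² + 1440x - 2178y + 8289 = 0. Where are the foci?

(-17, 9) and (-3, 9)

Collect terms: 72(x² + 20x) + 121(y² - 18y) = -8289
Completing the square gives 72(x + 10)² + 121(y - 9)² = -8289 + 7200 + 9801 = 8712.
Divide by 8712: (x + 10)²/121 + (y - 9)²/72 = 1
Ellipse, center (-10, 9), major axis horizontal; a² = 121, b² = 72.
c² = a² - b² = 121 - 72 = 49, so c = 7.
Foci lie on the horizontal axis through the center: (h ± c, k).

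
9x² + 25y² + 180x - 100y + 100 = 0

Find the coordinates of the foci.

(-18, 2) and (-2, 2)

9(x² + 20x) + 25(y² - 4y) = -100
Complete the square: 9(x + 10)² + 25(y - 2)² = -100 + 900 + 100 = 900
Dividing both sides by 900: (x + 10)²/100 + (y - 2)²/36 = 1
Ellipse, center (-10, 2), major axis horizontal; a² = 100, b² = 36.
c² = a² - b² = 100 - 36 = 64, so c = 8.
Foci lie on the horizontal axis through the center: (h ± c, k).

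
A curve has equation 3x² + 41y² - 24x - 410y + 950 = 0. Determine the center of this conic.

(4, 5)

Group: 3(x² - 8x) + 41(y² - 10y) = -950
Complete the square in x and y: 3(x - 4)² + 41(y - 5)² = -950 + 48 + 1025 = 123
Divide through by 123 to get (x - 4)²/41 + (y - 5)²/3 = 1.
Ellipse with center (4, 5).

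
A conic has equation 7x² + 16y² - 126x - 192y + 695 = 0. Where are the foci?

7(x² - 18x) + 16(y² - 12y) = -695
7(x - 9)² + 16(y - 6)² = -695 + 567 + 576 = 448
Divide by 448: (x - 9)²/64 + (y - 6)²/28 = 1
Ellipse, center (9, 6), major axis horizontal; a² = 64, b² = 28.
c² = a² - b² = 64 - 28 = 36, so c = 6.
Foci lie on the horizontal axis through the center: (h ± c, k).

(3, 6) and (15, 6)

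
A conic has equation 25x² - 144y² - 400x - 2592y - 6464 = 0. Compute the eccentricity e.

Group: 25(x² - 16x) -144(y² + 18y) = 6464
25(x - 8)² -144(y + 9)² = 6464 + 1600 - 11664 = -3600
Divide by -3600: (y + 9)²/25 - (x - 8)²/144 = 1
Hyperbola, center (8, -9), transverse axis vertical; a² = 25, b² = 144.
c² = a² + b² = 169, so c = 13.
e = c/a = 13/5.

e = 13/5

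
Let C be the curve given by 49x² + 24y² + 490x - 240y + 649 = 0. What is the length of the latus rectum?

48/7

Collect terms: 49(x² + 10x) + 24(y² - 10y) = -649
49(x + 5)² + 24(y - 5)² = -649 + 1225 + 600 = 1176
Divide through by 1176 to get (x + 5)²/24 + (y - 5)²/49 = 1.
Ellipse, center (-5, 5), major axis vertical; a² = 49, b² = 24.
Latus rectum length = 2b²/a = 2·24/7 = 48/7.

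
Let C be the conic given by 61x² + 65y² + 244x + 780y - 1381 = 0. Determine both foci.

(-4, -6) and (0, -6)

Group: 61(x² + 4x) + 65(y² + 12y) = 1381
Complete the square: 61(x + 2)² + 65(y + 6)² = 1381 + 244 + 2340 = 3965
Dividing both sides by 3965: (x + 2)²/65 + (y + 6)²/61 = 1
Ellipse, center (-2, -6), major axis horizontal; a² = 65, b² = 61.
c² = a² - b² = 65 - 61 = 4, so c = 2.
Foci lie on the horizontal axis through the center: (h ± c, k).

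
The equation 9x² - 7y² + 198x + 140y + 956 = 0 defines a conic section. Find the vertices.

(-11, 1) and (-11, 19)

9(x² + 22x) -7(y² - 20y) = -956
Completing the square gives 9(x + 11)² -7(y - 10)² = -956 + 1089 - 700 = -567.
Dividing both sides by -567: (y - 10)²/81 - (x + 11)²/63 = 1
Hyperbola, center (-11, 10), transverse axis vertical; a² = 81, b² = 63.
a = 9. Vertices at (h, k ± a).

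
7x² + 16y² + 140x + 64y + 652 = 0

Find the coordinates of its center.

Group: 7(x² + 20x) + 16(y² + 4y) = -652
Complete the square in x and y: 7(x + 10)² + 16(y + 2)² = -652 + 700 + 64 = 112
Dividing both sides by 112: (x + 10)²/16 + (y + 2)²/7 = 1
Ellipse with center (-10, -2).

(-10, -2)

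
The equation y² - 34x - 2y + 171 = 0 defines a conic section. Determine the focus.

(27/2, 1)

Only y is squared. Complete the square in y: (y - 1)² = 34(x - 5).
Vertex (5, 1); 4p = 34 so p = 17/2. Opens right.
Focus is p units from the vertex along the axis: (h + p, k).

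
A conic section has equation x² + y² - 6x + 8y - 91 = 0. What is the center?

(3, -4)

Collect terms: (x² - 6x) + (y² + 8y) = 91
Complete the square: (x - 3)² + (y + 4)² = 91 + 9 + 16 = 116
So (x - 3)² + (y + 4)² = 116.
Circle centered at (3, -4) with r² = 116.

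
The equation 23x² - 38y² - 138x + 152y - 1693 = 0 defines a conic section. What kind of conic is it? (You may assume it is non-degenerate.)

No xy term. Coefficients of x² and y² are A = 23, C = -38.
A and C have opposite signs ⇒ hyperbola.

hyperbola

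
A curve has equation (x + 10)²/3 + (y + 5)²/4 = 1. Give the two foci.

(-10, -6) and (-10, -4)

Center (-10, -5). The larger denominator 4 sits under the y-term, so the major axis is vertical; a² = 4, b² = 3.
c² = a² - b² = 4 - 3 = 1, so c = 1.
Foci lie on the vertical axis through the center: (h, k ± c).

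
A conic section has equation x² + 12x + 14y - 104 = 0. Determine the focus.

Only x is squared. Complete the square in x: (x + 6)² = -14(y - 10).
Vertex (-6, 10); 4p = -14 so p = -7/2. Opens down.
Focus is p units from the vertex along the axis: (h, k + p).

(-6, 13/2)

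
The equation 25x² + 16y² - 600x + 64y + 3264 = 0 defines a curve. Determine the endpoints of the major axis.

Collect terms: 25(x² - 24x) + 16(y² + 4y) = -3264
Complete the square in x and y: 25(x - 12)² + 16(y + 2)² = -3264 + 3600 + 64 = 400
Dividing both sides by 400: (x - 12)²/16 + (y + 2)²/25 = 1
Ellipse, center (12, -2), major axis vertical; a² = 25, b² = 16.
a = 5. Vertices at (h, k ± a).

(12, -7) and (12, 3)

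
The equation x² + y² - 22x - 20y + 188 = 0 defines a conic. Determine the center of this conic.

(11, 10)

Collect terms: (x² - 22x) + (y² - 20y) = -188
Complete the square in x and y: (x - 11)² + (y - 10)² = -188 + 121 + 100 = 33
So (x - 11)² + (y - 10)² = 33.
Circle centered at (11, 10) with r² = 33.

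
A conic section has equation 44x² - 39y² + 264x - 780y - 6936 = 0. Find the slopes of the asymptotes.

Group the x- and y-terms: 44(x² + 6x) -39(y² + 20y) = 6936
Complete the square in x and y: 44(x + 3)² -39(y + 10)² = 6936 + 396 - 3900 = 3432
Dividing both sides by 3432: (x + 3)²/78 - (y + 10)²/88 = 1
Hyperbola, center (-3, -10), transverse axis horizontal; a² = 78, b² = 88.
For a horizontal hyperbola the asymptotes have slope ±b/a.
Here that is ±2√22/√78 = ±2√429/39.

2√429/39 and -2√429/39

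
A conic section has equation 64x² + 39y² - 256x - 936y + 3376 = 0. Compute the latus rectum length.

Collect terms: 64(x² - 4x) + 39(y² - 24y) = -3376
Complete the square in x and y: 64(x - 2)² + 39(y - 12)² = -3376 + 256 + 5616 = 2496
Dividing both sides by 2496: (x - 2)²/39 + (y - 12)²/64 = 1
Ellipse, center (2, 12), major axis vertical; a² = 64, b² = 39.
Latus rectum length = 2b²/a = 2·39/8 = 39/4.

39/4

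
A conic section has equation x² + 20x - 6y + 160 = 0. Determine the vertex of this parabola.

(-10, 10)

Only x is squared. Complete the square in x: (x + 10)² = 6(y - 10).
Vertex (-10, 10); 4p = 6 so p = 3/2. Opens up.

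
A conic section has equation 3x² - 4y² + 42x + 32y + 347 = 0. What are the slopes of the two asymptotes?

√3/2 and -√3/2

Collect terms: 3(x² + 14x) -4(y² - 8y) = -347
3(x + 7)² -4(y - 4)² = -347 + 147 - 64 = -264
Divide through by -264 to get (y - 4)²/66 - (x + 7)²/88 = 1.
Hyperbola, center (-7, 4), transverse axis vertical; a² = 66, b² = 88.
For a vertical hyperbola the asymptotes have slope ±a/b.
Here that is ±√66/2√22 = ±√3/2.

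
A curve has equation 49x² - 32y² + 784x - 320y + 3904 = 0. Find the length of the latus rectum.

Rearranging, 49(x² + 16x) -32(y² + 10y) = -3904.
Complete the square: 49(x + 8)² -32(y + 5)² = -3904 + 3136 - 800 = -1568
Dividing both sides by -1568: (y + 5)²/49 - (x + 8)²/32 = 1
Hyperbola, center (-8, -5), transverse axis vertical; a² = 49, b² = 32.
Latus rectum length = 2b²/a = 2·32/7 = 64/7.

64/7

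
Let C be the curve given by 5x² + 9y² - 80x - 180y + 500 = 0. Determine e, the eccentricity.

e = 2/3

Group: 5(x² - 16x) + 9(y² - 20y) = -500
Complete the square: 5(x - 8)² + 9(y - 10)² = -500 + 320 + 900 = 720
Divide through by 720 to get (x - 8)²/144 + (y - 10)²/80 = 1.
Ellipse, center (8, 10), major axis horizontal; a² = 144, b² = 80.
c² = a² - b² = 64, so c = 8.
e = c/a = 8/12 = 2/3.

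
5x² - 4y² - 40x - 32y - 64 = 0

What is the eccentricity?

e = 3/2

Group the x- and y-terms: 5(x² - 8x) -4(y² + 8y) = 64
5(x - 4)² -4(y + 4)² = 64 + 80 - 64 = 80
Divide by 80: (x - 4)²/16 - (y + 4)²/20 = 1
Hyperbola, center (4, -4), transverse axis horizontal; a² = 16, b² = 20.
c² = a² + b² = 36, so c = 6.
e = c/a = 6/4 = 3/2.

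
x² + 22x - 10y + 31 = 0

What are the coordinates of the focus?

(-11, -13/2)

Only x is squared. Complete the square in x: (x + 11)² = 10(y + 9).
Vertex (-11, -9); 4p = 10 so p = 5/2. Opens up.
Focus is p units from the vertex along the axis: (h, k + p).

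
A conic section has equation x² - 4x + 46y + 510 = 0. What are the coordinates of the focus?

Only x is squared. Complete the square in x: (x - 2)² = -46(y + 11).
Vertex (2, -11); 4p = -46 so p = -23/2. Opens down.
Focus is p units from the vertex along the axis: (h, k + p).

(2, -45/2)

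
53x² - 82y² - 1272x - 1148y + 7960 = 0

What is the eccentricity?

Rearranging, 53(x² - 24x) -82(y² + 14y) = -7960.
Completing the square gives 53(x - 12)² -82(y + 7)² = -7960 + 7632 - 4018 = -4346.
Divide through by -4346 to get (y + 7)²/53 - (x - 12)²/82 = 1.
Hyperbola, center (12, -7), transverse axis vertical; a² = 53, b² = 82.
c² = a² + b² = 135, so c = 3√15.
e = c/a = 3√15/√53 = 3√795/53.

e = 3√795/53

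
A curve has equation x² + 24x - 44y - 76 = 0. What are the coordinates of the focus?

(-12, 6)

Only x is squared. Complete the square in x: (x + 12)² = 44(y + 5).
Vertex (-12, -5); 4p = 44 so p = 11. Opens up.
Focus is p units from the vertex along the axis: (h, k + p).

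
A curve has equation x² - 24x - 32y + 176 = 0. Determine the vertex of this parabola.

Only x is squared. Complete the square in x: (x - 12)² = 32(y - 1).
Vertex (12, 1); 4p = 32 so p = 8. Opens up.

(12, 1)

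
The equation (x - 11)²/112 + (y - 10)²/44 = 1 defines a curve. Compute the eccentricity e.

Center (11, 10). The larger denominator 112 sits under the x-term, so the major axis is horizontal; a² = 112, b² = 44.
c² = a² - b² = 68, so c = 2√17.
e = c/a = 2√17/4√7 = √119/14.

e = √119/14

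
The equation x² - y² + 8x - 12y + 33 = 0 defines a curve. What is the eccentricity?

e = √2

Collect terms: (x² + 8x) -(y² + 12y) = -33
Completing the square gives (x + 4)² -(y + 6)² = -33 + 16 - 36 = -53.
Divide by -53: (y + 6)²/53 - (x + 4)²/53 = 1
Hyperbola, center (-4, -6), transverse axis vertical; a² = 53, b² = 53.
c² = a² + b² = 106, so c = √106.
e = c/a = √106/√53 = √2.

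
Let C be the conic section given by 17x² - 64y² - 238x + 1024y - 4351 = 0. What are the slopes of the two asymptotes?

√17/8 and -√17/8

Group: 17(x² - 14x) -64(y² - 16y) = 4351
Completing the square gives 17(x - 7)² -64(y - 8)² = 4351 + 833 - 4096 = 1088.
Divide through by 1088 to get (x - 7)²/64 - (y - 8)²/17 = 1.
Hyperbola, center (7, 8), transverse axis horizontal; a² = 64, b² = 17.
For a horizontal hyperbola the asymptotes have slope ±b/a.
Here that is ±√17/8.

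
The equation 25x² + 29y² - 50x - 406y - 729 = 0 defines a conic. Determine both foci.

Group: 25(x² - 2x) + 29(y² - 14y) = 729
Complete the square: 25(x - 1)² + 29(y - 7)² = 729 + 25 + 1421 = 2175
Divide by 2175: (x - 1)²/87 + (y - 7)²/75 = 1
Ellipse, center (1, 7), major axis horizontal; a² = 87, b² = 75.
c² = a² - b² = 87 - 75 = 12, so c = 2√3.
Foci lie on the horizontal axis through the center: (h ± c, k).

(1 - 2√3, 7) and (1 + 2√3, 7)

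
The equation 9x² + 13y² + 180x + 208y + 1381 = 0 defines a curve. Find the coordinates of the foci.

(-10 - 2√3, -8) and (-10 + 2√3, -8)

Collect terms: 9(x² + 20x) + 13(y² + 16y) = -1381
9(x + 10)² + 13(y + 8)² = -1381 + 900 + 832 = 351
Dividing both sides by 351: (x + 10)²/39 + (y + 8)²/27 = 1
Ellipse, center (-10, -8), major axis horizontal; a² = 39, b² = 27.
c² = a² - b² = 39 - 27 = 12, so c = 2√3.
Foci lie on the horizontal axis through the center: (h ± c, k).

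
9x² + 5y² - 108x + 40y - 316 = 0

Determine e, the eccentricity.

Rearranging, 9(x² - 12x) + 5(y² + 8y) = 316.
Complete the square in x and y: 9(x - 6)² + 5(y + 4)² = 316 + 324 + 80 = 720
Divide by 720: (x - 6)²/80 + (y + 4)²/144 = 1
Ellipse, center (6, -4), major axis vertical; a² = 144, b² = 80.
c² = a² - b² = 64, so c = 8.
e = c/a = 8/12 = 2/3.

e = 2/3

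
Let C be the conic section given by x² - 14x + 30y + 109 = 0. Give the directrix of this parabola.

y = 11/2

Only x is squared. Complete the square in x: (x - 7)² = -30(y + 2).
Vertex (7, -2); 4p = -30 so p = -15/2. Opens down.
Directrix is the horizontal line y = k − p = -2 − (-15/2) = 11/2.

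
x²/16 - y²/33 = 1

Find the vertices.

(-4, 0) and (4, 0)

Center (0, 0). The positive term is the x-term, so the transverse axis is horizontal; a² = 16, b² = 33.
a = 4. Vertices at (h ± a, k).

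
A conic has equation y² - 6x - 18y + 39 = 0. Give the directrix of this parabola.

Only y is squared. Complete the square in y: (y - 9)² = 6(x + 7).
Vertex (-7, 9); 4p = 6 so p = 3/2. Opens right.
Directrix is the vertical line x = h − p = -7 − (3/2) = -17/2.

x = -17/2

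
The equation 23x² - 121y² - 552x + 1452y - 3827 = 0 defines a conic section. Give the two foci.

Rearranging, 23(x² - 24x) -121(y² - 12y) = 3827.
Complete the square: 23(x - 12)² -121(y - 6)² = 3827 + 3312 - 4356 = 2783
Divide through by 2783 to get (x - 12)²/121 - (y - 6)²/23 = 1.
Hyperbola, center (12, 6), transverse axis horizontal; a² = 121, b² = 23.
c² = a² + b² = 121 + 23 = 144, so c = 12.
Foci lie on the horizontal axis through the center: (h ± c, k).

(0, 6) and (24, 6)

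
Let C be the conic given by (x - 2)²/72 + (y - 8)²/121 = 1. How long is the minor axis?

Center (2, 8). The larger denominator 121 sits under the y-term, so the major axis is vertical; a² = 121, b² = 72.
b² = 72 so b = 6√2; the minor axis has length 2b = 12√2.

12√2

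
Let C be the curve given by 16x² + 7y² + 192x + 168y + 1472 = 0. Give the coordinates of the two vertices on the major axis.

Rearranging, 16(x² + 12x) + 7(y² + 24y) = -1472.
16(x + 6)² + 7(y + 12)² = -1472 + 576 + 1008 = 112
Divide by 112: (x + 6)²/7 + (y + 12)²/16 = 1
Ellipse, center (-6, -12), major axis vertical; a² = 16, b² = 7.
a = 4. Vertices at (h, k ± a).

(-6, -16) and (-6, -8)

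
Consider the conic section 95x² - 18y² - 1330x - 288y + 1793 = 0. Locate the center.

Group: 95(x² - 14x) -18(y² + 16y) = -1793
Complete the square: 95(x - 7)² -18(y + 8)² = -1793 + 4655 - 1152 = 1710
Divide through by 1710 to get (x - 7)²/18 - (y + 8)²/95 = 1.
Hyperbola with center (7, -8).

(7, -8)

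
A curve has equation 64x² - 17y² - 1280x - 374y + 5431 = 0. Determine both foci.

Rearranging, 64(x² - 20x) -17(y² + 22y) = -5431.
Complete the square in x and y: 64(x - 10)² -17(y + 11)² = -5431 + 6400 - 2057 = -1088
Divide by -1088: (y + 11)²/64 - (x - 10)²/17 = 1
Hyperbola, center (10, -11), transverse axis vertical; a² = 64, b² = 17.
c² = a² + b² = 64 + 17 = 81, so c = 9.
Foci lie on the vertical axis through the center: (h, k ± c).

(10, -20) and (10, -2)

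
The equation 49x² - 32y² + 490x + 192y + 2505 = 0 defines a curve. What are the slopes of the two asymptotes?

7√2/8 and -7√2/8

Collect terms: 49(x² + 10x) -32(y² - 6y) = -2505
49(x + 5)² -32(y - 3)² = -2505 + 1225 - 288 = -1568
Divide through by -1568 to get (y - 3)²/49 - (x + 5)²/32 = 1.
Hyperbola, center (-5, 3), transverse axis vertical; a² = 49, b² = 32.
For a vertical hyperbola the asymptotes have slope ±a/b.
Here that is ±7/4√2 = ±7√2/8.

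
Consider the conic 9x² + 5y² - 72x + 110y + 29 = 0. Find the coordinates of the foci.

9(x² - 8x) + 5(y² + 22y) = -29
Complete the square: 9(x - 4)² + 5(y + 11)² = -29 + 144 + 605 = 720
Divide by 720: (x - 4)²/80 + (y + 11)²/144 = 1
Ellipse, center (4, -11), major axis vertical; a² = 144, b² = 80.
c² = a² - b² = 144 - 80 = 64, so c = 8.
Foci lie on the vertical axis through the center: (h, k ± c).

(4, -19) and (4, -3)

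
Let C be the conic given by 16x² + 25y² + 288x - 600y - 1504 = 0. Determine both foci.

(-21, 12) and (3, 12)

Group: 16(x² + 18x) + 25(y² - 24y) = 1504
Complete the square in x and y: 16(x + 9)² + 25(y - 12)² = 1504 + 1296 + 3600 = 6400
Divide by 6400: (x + 9)²/400 + (y - 12)²/256 = 1
Ellipse, center (-9, 12), major axis horizontal; a² = 400, b² = 256.
c² = a² - b² = 400 - 256 = 144, so c = 12.
Foci lie on the horizontal axis through the center: (h ± c, k).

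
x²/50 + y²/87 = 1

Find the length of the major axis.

Center (0, 0). The larger denominator 87 sits under the y-term, so the major axis is vertical; a² = 87, b² = 50.
a² = 87 so a = √87; the major axis has length 2a = 2√87.

2√87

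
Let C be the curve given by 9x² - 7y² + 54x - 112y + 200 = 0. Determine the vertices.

Group the x- and y-terms: 9(x² + 6x) -7(y² + 16y) = -200
Complete the square in x and y: 9(x + 3)² -7(y + 8)² = -200 + 81 - 448 = -567
Dividing both sides by -567: (y + 8)²/81 - (x + 3)²/63 = 1
Hyperbola, center (-3, -8), transverse axis vertical; a² = 81, b² = 63.
a = 9. Vertices at (h, k ± a).

(-3, -17) and (-3, 1)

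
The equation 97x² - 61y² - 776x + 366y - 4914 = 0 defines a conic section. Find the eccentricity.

e = √9638/61

Rearranging, 97(x² - 8x) -61(y² - 6y) = 4914.
Completing the square gives 97(x - 4)² -61(y - 3)² = 4914 + 1552 - 549 = 5917.
Dividing both sides by 5917: (x - 4)²/61 - (y - 3)²/97 = 1
Hyperbola, center (4, 3), transverse axis horizontal; a² = 61, b² = 97.
c² = a² + b² = 158, so c = √158.
e = c/a = √158/√61 = √9638/61.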